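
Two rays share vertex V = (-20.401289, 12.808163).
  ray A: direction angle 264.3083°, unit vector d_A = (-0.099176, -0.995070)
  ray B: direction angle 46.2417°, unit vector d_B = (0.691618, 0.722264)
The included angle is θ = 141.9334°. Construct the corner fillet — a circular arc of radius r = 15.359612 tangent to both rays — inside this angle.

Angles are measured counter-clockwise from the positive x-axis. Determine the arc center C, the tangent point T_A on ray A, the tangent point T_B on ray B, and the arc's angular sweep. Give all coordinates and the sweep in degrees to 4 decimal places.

bisector direction at 335.2750° = (0.908326,-0.418263)
center distance |VC| = r/sin(θ/2) = 15.359612/sin(70.9667°) = 16.247898
C = V + |VC|·bis = (-5.6429,6.0123)
T_A = V + ((C−V)·d_A)·d_A = V + 5.2987·d_A = (-20.9268,7.5356)
T_B = V + ((C−V)·d_B)·d_B = V + 5.2987·d_B = (-16.7366,16.6352)
sweep = 180° − θ = 38.0666°

center=(-5.6429,6.0123) T_A=(-20.9268,7.5356) T_B=(-16.7366,16.6352) sweep=38.0666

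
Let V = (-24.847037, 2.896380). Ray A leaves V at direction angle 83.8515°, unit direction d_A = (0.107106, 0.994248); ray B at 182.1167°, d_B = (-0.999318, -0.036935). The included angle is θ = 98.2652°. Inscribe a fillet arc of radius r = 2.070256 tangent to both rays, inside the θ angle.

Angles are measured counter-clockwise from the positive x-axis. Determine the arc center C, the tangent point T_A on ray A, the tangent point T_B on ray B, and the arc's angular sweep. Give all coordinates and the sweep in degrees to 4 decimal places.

center=(-26.7135,4.8991) T_A=(-24.6552,4.6773) T_B=(-26.6371,2.8302) sweep=81.7348

bisector direction at 132.9841° = (-0.681795,0.731543)
center distance |VC| = r/sin(θ/2) = 2.070256/sin(49.1326°) = 2.737616
C = V + |VC|·bis = (-26.7135,4.8991)
T_A = V + ((C−V)·d_A)·d_A = V + 1.7913·d_A = (-24.6552,4.6773)
T_B = V + ((C−V)·d_B)·d_B = V + 1.7913·d_B = (-26.6371,2.8302)
sweep = 180° − θ = 81.7348°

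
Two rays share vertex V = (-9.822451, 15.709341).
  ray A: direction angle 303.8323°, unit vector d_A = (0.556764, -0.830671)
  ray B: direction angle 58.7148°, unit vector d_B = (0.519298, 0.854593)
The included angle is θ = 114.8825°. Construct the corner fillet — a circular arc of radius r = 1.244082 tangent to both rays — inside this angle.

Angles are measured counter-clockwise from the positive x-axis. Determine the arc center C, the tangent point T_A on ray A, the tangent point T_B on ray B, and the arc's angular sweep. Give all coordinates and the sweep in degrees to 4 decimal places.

center=(-8.3468,15.7421) T_A=(-9.3802,15.0495) T_B=(-9.4099,16.3882) sweep=65.1175

bisector direction at 1.2735° = (0.999753,0.022226)
center distance |VC| = r/sin(θ/2) = 1.244082/sin(57.4412°) = 1.476059
C = V + |VC|·bis = (-8.3468,15.7421)
T_A = V + ((C−V)·d_A)·d_A = V + 0.7944·d_A = (-9.3802,15.0495)
T_B = V + ((C−V)·d_B)·d_B = V + 0.7944·d_B = (-9.4099,16.3882)
sweep = 180° − θ = 65.1175°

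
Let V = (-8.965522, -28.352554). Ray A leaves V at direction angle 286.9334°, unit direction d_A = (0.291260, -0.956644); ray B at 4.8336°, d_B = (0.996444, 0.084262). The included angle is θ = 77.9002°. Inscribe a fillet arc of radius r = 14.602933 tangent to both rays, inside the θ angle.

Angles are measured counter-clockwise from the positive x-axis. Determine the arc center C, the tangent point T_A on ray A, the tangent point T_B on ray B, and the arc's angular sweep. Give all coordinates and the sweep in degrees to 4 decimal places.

bisector direction at 325.8835° = (0.827899,-0.560877)
center distance |VC| = r/sin(θ/2) = 14.602933/sin(38.9501°) = 23.229282
C = V + |VC|·bis = (10.2660,-41.3813)
T_A = V + ((C−V)·d_A)·d_A = V + 18.0653·d_A = (-3.7038,-45.6346)
T_B = V + ((C−V)·d_B)·d_B = V + 18.0653·d_B = (9.0355,-26.8303)
sweep = 180° − θ = 102.0998°

center=(10.2660,-41.3813) T_A=(-3.7038,-45.6346) T_B=(9.0355,-26.8303) sweep=102.0998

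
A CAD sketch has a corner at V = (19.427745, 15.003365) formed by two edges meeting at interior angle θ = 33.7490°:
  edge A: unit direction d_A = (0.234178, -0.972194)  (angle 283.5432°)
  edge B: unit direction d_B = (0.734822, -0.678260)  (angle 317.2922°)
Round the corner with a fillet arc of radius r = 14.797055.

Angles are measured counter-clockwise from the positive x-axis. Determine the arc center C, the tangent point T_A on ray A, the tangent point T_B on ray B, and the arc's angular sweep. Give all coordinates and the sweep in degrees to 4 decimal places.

center=(45.2368,-28.9559) T_A=(30.8512,-32.4211) T_B=(55.2730,-18.0827) sweep=146.2510

bisector direction at 300.4177° = (0.506300,-0.862357)
center distance |VC| = r/sin(θ/2) = 14.797055/sin(16.8745°) = 50.975755
C = V + |VC|·bis = (45.2368,-28.9559)
T_A = V + ((C−V)·d_A)·d_A = V + 48.7809·d_A = (30.8512,-32.4211)
T_B = V + ((C−V)·d_B)·d_B = V + 48.7809·d_B = (55.2730,-18.0827)
sweep = 180° − θ = 146.2510°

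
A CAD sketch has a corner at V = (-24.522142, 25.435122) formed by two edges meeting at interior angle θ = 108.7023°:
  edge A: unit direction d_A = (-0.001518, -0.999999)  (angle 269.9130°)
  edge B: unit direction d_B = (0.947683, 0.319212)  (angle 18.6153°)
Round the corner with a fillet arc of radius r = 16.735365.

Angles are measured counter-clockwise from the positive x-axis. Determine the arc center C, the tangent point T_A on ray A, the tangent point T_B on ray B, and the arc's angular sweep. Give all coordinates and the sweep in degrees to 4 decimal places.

bisector direction at 324.2642° = (0.811718,-0.584049)
center distance |VC| = r/sin(θ/2) = 16.735365/sin(54.3511°) = 20.594732
C = V + |VC|·bis = (-7.8050,13.4068)
T_A = V + ((C−V)·d_A)·d_A = V + 12.0029·d_A = (-24.5404,13.4322)
T_B = V + ((C−V)·d_B)·d_B = V + 12.0029·d_B = (-13.1472,29.2666)
sweep = 180° − θ = 71.2977°

center=(-7.8050,13.4068) T_A=(-24.5404,13.4322) T_B=(-13.1472,29.2666) sweep=71.2977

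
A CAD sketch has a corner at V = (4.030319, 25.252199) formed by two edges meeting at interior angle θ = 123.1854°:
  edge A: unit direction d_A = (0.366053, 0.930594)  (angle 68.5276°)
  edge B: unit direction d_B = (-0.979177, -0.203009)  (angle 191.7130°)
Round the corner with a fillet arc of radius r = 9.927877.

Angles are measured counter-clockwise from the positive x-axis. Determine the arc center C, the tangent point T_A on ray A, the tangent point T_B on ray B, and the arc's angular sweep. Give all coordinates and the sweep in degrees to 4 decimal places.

center=(-3.2429,33.8833) T_A=(5.9959,30.2491) T_B=(-1.2275,24.1621) sweep=56.8146

bisector direction at 130.1203° = (-0.644395,0.764693)
center distance |VC| = r/sin(θ/2) = 9.927877/sin(61.5927°) = 11.286963
C = V + |VC|·bis = (-3.2429,33.8833)
T_A = V + ((C−V)·d_A)·d_A = V + 5.3696·d_A = (5.9959,30.2491)
T_B = V + ((C−V)·d_B)·d_B = V + 5.3696·d_B = (-1.2275,24.1621)
sweep = 180° − θ = 56.8146°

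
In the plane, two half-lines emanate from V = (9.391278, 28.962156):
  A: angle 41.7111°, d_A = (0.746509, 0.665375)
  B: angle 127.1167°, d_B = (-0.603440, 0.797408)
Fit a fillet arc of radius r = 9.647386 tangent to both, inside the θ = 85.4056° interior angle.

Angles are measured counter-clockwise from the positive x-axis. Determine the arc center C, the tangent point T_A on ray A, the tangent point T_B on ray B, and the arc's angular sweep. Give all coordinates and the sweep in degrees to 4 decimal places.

bisector direction at 84.4139° = (0.097341,0.995251)
center distance |VC| = r/sin(θ/2) = 9.647386/sin(42.7028°) = 14.225079
C = V + |VC|·bis = (10.7760,43.1197)
T_A = V + ((C−V)·d_A)·d_A = V + 10.4537·d_A = (17.1951,35.9178)
T_B = V + ((C−V)·d_B)·d_B = V + 10.4537·d_B = (3.0831,37.2981)
sweep = 180° − θ = 94.5944°

center=(10.7760,43.1197) T_A=(17.1951,35.9178) T_B=(3.0831,37.2981) sweep=94.5944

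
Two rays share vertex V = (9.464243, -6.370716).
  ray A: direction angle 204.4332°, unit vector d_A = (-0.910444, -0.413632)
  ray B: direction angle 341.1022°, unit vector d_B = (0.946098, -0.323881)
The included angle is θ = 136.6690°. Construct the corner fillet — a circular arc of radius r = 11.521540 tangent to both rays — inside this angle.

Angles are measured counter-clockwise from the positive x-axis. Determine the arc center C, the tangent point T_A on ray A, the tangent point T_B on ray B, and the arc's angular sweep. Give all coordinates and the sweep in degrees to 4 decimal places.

bisector direction at 272.7677° = (0.048287,-0.998834)
center distance |VC| = r/sin(θ/2) = 11.521540/sin(68.3345°) = 12.397350
C = V + |VC|·bis = (10.0629,-18.7536)
T_A = V + ((C−V)·d_A)·d_A = V + 4.5769·d_A = (5.2972,-8.2639)
T_B = V + ((C−V)·d_B)·d_B = V + 4.5769·d_B = (13.7945,-7.8531)
sweep = 180° − θ = 43.3310°

center=(10.0629,-18.7536) T_A=(5.2972,-8.2639) T_B=(13.7945,-7.8531) sweep=43.3310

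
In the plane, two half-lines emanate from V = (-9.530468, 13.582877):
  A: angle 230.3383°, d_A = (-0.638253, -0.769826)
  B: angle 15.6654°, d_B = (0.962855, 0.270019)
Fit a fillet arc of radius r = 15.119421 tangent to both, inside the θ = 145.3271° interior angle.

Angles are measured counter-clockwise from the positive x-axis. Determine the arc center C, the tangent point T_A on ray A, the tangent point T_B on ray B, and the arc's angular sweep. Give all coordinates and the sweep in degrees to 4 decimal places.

bisector direction at 303.0019° = (0.544666,-0.838653)
center distance |VC| = r/sin(θ/2) = 15.119421/sin(72.6636°) = 15.838963
C = V + |VC|·bis = (-0.9035,0.2995)
T_A = V + ((C−V)·d_A)·d_A = V + 4.7197·d_A = (-12.5429,9.9495)
T_B = V + ((C−V)·d_B)·d_B = V + 4.7197·d_B = (-4.9861,14.8573)
sweep = 180° − θ = 34.6729°

center=(-0.9035,0.2995) T_A=(-12.5429,9.9495) T_B=(-4.9861,14.8573) sweep=34.6729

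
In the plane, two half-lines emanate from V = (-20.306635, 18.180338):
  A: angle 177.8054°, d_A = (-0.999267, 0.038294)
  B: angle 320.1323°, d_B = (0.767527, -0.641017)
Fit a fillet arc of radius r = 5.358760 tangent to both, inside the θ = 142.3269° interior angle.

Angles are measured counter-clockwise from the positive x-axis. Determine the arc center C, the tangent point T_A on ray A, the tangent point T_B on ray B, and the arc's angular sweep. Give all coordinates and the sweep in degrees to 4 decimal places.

center=(-22.3386,12.8955) T_A=(-22.1334,18.2503) T_B=(-18.9035,17.0085) sweep=37.6731

bisector direction at 248.9689° = (-0.358875,-0.933385)
center distance |VC| = r/sin(θ/2) = 5.358760/sin(71.1634°) = 5.661997
C = V + |VC|·bis = (-22.3386,12.8955)
T_A = V + ((C−V)·d_A)·d_A = V + 1.8281·d_A = (-22.1334,18.2503)
T_B = V + ((C−V)·d_B)·d_B = V + 1.8281·d_B = (-18.9035,17.0085)
sweep = 180° − θ = 37.6731°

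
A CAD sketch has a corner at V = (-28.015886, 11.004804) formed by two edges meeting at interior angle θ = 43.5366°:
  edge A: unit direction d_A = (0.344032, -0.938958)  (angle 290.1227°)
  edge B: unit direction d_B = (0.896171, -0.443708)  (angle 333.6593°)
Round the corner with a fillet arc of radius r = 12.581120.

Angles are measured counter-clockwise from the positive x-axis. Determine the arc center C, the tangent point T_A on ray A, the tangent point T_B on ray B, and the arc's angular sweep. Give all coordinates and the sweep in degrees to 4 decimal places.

center=(-5.3638,-14.2493) T_A=(-17.1770,-18.5776) T_B=(0.2185,-2.9745) sweep=136.4634

bisector direction at 311.8910° = (0.667716,-0.744416)
center distance |VC| = r/sin(θ/2) = 12.581120/sin(21.7683°) = 33.924718
C = V + |VC|·bis = (-5.3638,-14.2493)
T_A = V + ((C−V)·d_A)·d_A = V + 31.5056·d_A = (-17.1770,-18.5776)
T_B = V + ((C−V)·d_B)·d_B = V + 31.5056·d_B = (0.2185,-2.9745)
sweep = 180° − θ = 136.4634°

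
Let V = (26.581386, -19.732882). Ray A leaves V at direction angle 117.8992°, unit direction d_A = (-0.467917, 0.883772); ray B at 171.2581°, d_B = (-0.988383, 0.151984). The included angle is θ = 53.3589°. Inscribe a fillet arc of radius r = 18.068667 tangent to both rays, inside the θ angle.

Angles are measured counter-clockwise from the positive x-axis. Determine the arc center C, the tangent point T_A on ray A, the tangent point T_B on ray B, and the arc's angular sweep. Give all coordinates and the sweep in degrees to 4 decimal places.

bisector direction at 144.5786° = (-0.814912,0.579585)
center distance |VC| = r/sin(θ/2) = 18.068667/sin(26.6794°) = 40.242150
C = V + |VC|·bis = (-6.2124,3.5909)
T_A = V + ((C−V)·d_A)·d_A = V + 35.9577·d_A = (9.7562,12.0455)
T_B = V + ((C−V)·d_B)·d_B = V + 35.9577·d_B = (-8.9586,-14.2679)
sweep = 180° − θ = 126.6411°

center=(-6.2124,3.5909) T_A=(9.7562,12.0455) T_B=(-8.9586,-14.2679) sweep=126.6411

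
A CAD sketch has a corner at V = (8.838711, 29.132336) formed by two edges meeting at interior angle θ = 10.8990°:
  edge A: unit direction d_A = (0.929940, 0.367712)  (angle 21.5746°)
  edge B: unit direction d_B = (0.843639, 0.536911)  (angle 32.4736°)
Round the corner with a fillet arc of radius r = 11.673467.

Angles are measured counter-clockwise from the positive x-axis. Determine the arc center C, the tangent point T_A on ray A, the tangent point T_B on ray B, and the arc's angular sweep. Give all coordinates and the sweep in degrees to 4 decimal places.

bisector direction at 27.0241° = (0.890815,0.454365)
center distance |VC| = r/sin(θ/2) = 11.673467/sin(5.4495°) = 122.919510
C = V + |VC|·bis = (118.3373,84.9827)
T_A = V + ((C−V)·d_A)·d_A = V + 122.3639·d_A = (122.6298,74.1271)
T_B = V + ((C−V)·d_B)·d_B = V + 122.3639·d_B = (112.0697,94.8309)
sweep = 180° − θ = 169.1010°

center=(118.3373,84.9827) T_A=(122.6298,74.1271) T_B=(112.0697,94.8309) sweep=169.1010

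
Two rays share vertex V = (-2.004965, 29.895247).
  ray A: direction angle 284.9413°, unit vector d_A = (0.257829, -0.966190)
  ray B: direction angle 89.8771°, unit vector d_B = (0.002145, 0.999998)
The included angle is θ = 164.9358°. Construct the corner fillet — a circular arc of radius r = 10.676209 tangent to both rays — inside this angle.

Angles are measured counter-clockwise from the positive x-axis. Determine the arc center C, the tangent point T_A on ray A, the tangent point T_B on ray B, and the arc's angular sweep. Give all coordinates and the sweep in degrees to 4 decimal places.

bisector direction at 7.4092° = (0.991650,0.128955)
center distance |VC| = r/sin(θ/2) = 10.676209/sin(82.4679°) = 10.769130
C = V + |VC|·bis = (8.6742,31.2840)
T_A = V + ((C−V)·d_A)·d_A = V + 1.4116·d_A = (-1.6410,28.5313)
T_B = V + ((C−V)·d_B)·d_B = V + 1.4116·d_B = (-2.0019,31.3069)
sweep = 180° − θ = 15.0642°

center=(8.6742,31.2840) T_A=(-1.6410,28.5313) T_B=(-2.0019,31.3069) sweep=15.0642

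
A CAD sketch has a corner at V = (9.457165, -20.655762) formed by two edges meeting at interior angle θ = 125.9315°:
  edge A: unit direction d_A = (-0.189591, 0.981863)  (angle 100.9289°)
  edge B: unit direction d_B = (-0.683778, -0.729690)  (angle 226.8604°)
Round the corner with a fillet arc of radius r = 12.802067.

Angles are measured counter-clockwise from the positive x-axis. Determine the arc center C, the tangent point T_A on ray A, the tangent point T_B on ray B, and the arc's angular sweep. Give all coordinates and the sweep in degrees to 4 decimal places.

bisector direction at 163.8947° = (-0.960753,0.277404)
center distance |VC| = r/sin(θ/2) = 12.802067/sin(62.9657°) = 14.372476
C = V + |VC|·bis = (-4.3512,-16.6688)
T_A = V + ((C−V)·d_A)·d_A = V + 6.5326·d_A = (8.2186,-14.2416)
T_B = V + ((C−V)·d_B)·d_B = V + 6.5326·d_B = (4.9903,-25.4225)
sweep = 180° − θ = 54.0685°

center=(-4.3512,-16.6688) T_A=(8.2186,-14.2416) T_B=(4.9903,-25.4225) sweep=54.0685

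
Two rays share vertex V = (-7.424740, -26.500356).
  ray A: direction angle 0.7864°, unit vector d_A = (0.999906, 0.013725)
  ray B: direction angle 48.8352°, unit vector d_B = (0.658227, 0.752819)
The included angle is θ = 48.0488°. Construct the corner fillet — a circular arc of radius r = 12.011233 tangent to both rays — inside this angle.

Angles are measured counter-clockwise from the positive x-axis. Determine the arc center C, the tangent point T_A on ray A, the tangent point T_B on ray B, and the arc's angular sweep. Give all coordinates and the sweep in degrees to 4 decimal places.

center=(19.3547,-14.1204) T_A=(19.5195,-26.1305) T_B=(10.3124,-6.2143) sweep=131.9512

bisector direction at 24.8108° = (0.907698,0.419623)
center distance |VC| = r/sin(θ/2) = 12.011233/sin(24.0244°) = 29.502521
C = V + |VC|·bis = (19.3547,-14.1204)
T_A = V + ((C−V)·d_A)·d_A = V + 26.9468·d_A = (19.5195,-26.1305)
T_B = V + ((C−V)·d_B)·d_B = V + 26.9468·d_B = (10.3124,-6.2143)
sweep = 180° − θ = 131.9512°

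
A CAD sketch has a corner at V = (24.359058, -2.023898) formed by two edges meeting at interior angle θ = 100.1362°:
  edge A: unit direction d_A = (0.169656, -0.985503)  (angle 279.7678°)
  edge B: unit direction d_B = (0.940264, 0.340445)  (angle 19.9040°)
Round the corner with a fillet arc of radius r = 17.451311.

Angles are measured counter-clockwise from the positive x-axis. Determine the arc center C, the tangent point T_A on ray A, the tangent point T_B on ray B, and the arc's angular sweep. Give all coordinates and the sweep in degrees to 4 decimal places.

center=(44.0357,-13.4595) T_A=(26.8374,-16.4202) T_B=(38.0945,2.9494) sweep=79.8638

bisector direction at 329.8359° = (0.864590,-0.502478)
center distance |VC| = r/sin(θ/2) = 17.451311/sin(50.0681°) = 22.758387
C = V + |VC|·bis = (44.0357,-13.4595)
T_A = V + ((C−V)·d_A)·d_A = V + 14.6081·d_A = (26.8374,-16.4202)
T_B = V + ((C−V)·d_B)·d_B = V + 14.6081·d_B = (38.0945,2.9494)
sweep = 180° − θ = 79.8638°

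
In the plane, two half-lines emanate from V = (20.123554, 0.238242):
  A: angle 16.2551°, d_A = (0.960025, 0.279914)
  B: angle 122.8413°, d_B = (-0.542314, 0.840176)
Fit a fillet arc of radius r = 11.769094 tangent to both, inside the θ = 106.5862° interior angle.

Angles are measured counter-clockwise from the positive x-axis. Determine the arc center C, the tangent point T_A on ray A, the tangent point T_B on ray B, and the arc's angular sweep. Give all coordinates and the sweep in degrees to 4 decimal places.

bisector direction at 69.5482° = (0.349419,0.936966)
center distance |VC| = r/sin(θ/2) = 11.769094/sin(53.2931°) = 14.680105
C = V + |VC|·bis = (25.2531,13.9930)
T_A = V + ((C−V)·d_A)·d_A = V + 8.7746·d_A = (28.5474,2.6944)
T_B = V + ((C−V)·d_B)·d_B = V + 8.7746·d_B = (15.3650,7.6105)
sweep = 180° − θ = 73.4138°

center=(25.2531,13.9930) T_A=(28.5474,2.6944) T_B=(15.3650,7.6105) sweep=73.4138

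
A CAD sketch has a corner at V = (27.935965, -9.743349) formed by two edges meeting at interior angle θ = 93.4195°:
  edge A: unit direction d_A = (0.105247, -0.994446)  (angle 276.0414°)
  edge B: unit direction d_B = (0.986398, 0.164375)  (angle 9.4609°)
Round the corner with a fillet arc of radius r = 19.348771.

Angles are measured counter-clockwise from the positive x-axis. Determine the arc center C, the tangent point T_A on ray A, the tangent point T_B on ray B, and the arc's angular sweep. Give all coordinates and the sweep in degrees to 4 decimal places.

center=(49.0956,-25.8329) T_A=(29.8543,-27.8693) T_B=(45.9152,-6.7473) sweep=86.5805

bisector direction at 322.7512° = (0.796014,-0.605278)
center distance |VC| = r/sin(θ/2) = 19.348771/sin(46.7097°) = 26.582019
C = V + |VC|·bis = (49.0956,-25.8329)
T_A = V + ((C−V)·d_A)·d_A = V + 18.2271·d_A = (29.8543,-27.8693)
T_B = V + ((C−V)·d_B)·d_B = V + 18.2271·d_B = (45.9152,-6.7473)
sweep = 180° − θ = 86.5805°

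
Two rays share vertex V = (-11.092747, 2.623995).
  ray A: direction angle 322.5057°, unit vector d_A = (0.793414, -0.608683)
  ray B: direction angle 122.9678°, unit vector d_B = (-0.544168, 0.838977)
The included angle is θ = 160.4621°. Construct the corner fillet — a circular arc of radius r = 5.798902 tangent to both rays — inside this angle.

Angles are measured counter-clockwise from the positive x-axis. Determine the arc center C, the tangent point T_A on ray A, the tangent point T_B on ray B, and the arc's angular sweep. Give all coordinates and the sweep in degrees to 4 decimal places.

center=(-6.7709,6.6172) T_A=(-10.3006,2.0163) T_B=(-11.6360,3.4616) sweep=19.5379

bisector direction at 42.7368° = (0.734479,0.678631)
center distance |VC| = r/sin(θ/2) = 5.798902/sin(80.2310°) = 5.884223
C = V + |VC|·bis = (-6.7709,6.6172)
T_A = V + ((C−V)·d_A)·d_A = V + 0.9984·d_A = (-10.3006,2.0163)
T_B = V + ((C−V)·d_B)·d_B = V + 0.9984·d_B = (-11.6360,3.4616)
sweep = 180° − θ = 19.5379°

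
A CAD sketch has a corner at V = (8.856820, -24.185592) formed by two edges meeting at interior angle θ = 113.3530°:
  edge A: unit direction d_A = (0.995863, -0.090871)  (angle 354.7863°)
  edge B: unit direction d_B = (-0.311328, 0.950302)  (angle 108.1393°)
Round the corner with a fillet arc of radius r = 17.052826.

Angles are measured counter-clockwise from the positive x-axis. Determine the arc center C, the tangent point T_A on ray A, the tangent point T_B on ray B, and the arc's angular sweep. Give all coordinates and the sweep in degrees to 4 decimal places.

bisector direction at 51.4628° = (0.623023,0.782204)
center distance |VC| = r/sin(θ/2) = 17.052826/sin(56.6765°) = 20.408319
C = V + |VC|·bis = (21.5717,-8.2221)
T_A = V + ((C−V)·d_A)·d_A = V + 11.2116·d_A = (20.0221,-25.2044)
T_B = V + ((C−V)·d_B)·d_B = V + 11.2116·d_B = (5.3663,-13.5312)
sweep = 180° − θ = 66.6470°

center=(21.5717,-8.2221) T_A=(20.0221,-25.2044) T_B=(5.3663,-13.5312) sweep=66.6470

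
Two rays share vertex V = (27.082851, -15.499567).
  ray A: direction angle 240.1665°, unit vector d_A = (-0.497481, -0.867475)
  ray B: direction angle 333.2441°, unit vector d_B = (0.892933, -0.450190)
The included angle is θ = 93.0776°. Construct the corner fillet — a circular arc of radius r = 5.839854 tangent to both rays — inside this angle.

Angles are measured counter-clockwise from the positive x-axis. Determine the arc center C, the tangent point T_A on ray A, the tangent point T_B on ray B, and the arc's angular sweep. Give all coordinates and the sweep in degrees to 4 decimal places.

bisector direction at 286.7053° = (0.287449,-0.957796)
center distance |VC| = r/sin(θ/2) = 5.839854/sin(46.5388°) = 8.045645
C = V + |VC|·bis = (29.3956,-23.2057)
T_A = V + ((C−V)·d_A)·d_A = V + 5.5343·d_A = (24.3296,-20.3004)
T_B = V + ((C−V)·d_B)·d_B = V + 5.5343·d_B = (32.0246,-17.9911)
sweep = 180° − θ = 86.9224°

center=(29.3956,-23.2057) T_A=(24.3296,-20.3004) T_B=(32.0246,-17.9911) sweep=86.9224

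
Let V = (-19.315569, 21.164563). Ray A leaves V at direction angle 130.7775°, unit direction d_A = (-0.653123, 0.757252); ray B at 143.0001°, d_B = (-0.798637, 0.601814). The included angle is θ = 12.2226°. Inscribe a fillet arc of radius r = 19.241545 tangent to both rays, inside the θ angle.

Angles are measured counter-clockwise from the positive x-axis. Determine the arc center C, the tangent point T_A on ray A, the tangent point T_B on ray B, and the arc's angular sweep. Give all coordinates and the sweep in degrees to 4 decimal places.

bisector direction at 136.8888° = (-0.730029,0.683416)
center distance |VC| = r/sin(θ/2) = 19.241545/sin(6.1113°) = 180.739371
C = V + |VC|·bis = (-151.2605,144.6848)
T_A = V + ((C−V)·d_A)·d_A = V + 179.7122·d_A = (-136.6898,157.2519)
T_B = V + ((C−V)·d_B)·d_B = V + 179.7122·d_B = (-162.8403,129.3178)
sweep = 180° − θ = 167.7774°

center=(-151.2605,144.6848) T_A=(-136.6898,157.2519) T_B=(-162.8403,129.3178) sweep=167.7774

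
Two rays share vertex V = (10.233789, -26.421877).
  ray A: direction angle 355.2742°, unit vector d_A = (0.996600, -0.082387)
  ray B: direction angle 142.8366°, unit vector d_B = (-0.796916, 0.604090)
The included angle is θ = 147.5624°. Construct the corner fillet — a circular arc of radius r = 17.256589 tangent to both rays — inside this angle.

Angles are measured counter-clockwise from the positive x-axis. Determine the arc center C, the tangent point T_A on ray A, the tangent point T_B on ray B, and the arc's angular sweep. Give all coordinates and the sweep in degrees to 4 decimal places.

center=(16.6581,-9.6375) T_A=(15.2364,-26.8354) T_B=(6.2336,-23.3896) sweep=32.4376

bisector direction at 69.0554° = (0.357465,0.933927)
center distance |VC| = r/sin(θ/2) = 17.256589/sin(73.7812°) = 17.971830
C = V + |VC|·bis = (16.6581,-9.6375)
T_A = V + ((C−V)·d_A)·d_A = V + 5.0196·d_A = (15.2364,-26.8354)
T_B = V + ((C−V)·d_B)·d_B = V + 5.0196·d_B = (6.2336,-23.3896)
sweep = 180° − θ = 32.4376°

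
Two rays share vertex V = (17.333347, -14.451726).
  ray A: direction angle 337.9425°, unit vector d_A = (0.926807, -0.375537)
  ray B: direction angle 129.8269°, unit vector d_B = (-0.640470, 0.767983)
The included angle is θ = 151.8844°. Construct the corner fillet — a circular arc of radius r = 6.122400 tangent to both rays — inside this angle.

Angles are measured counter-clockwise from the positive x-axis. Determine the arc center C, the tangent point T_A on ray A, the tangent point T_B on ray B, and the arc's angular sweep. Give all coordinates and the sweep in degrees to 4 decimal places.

center=(21.0534,-9.3532) T_A=(18.7542,-15.0274) T_B=(16.3515,-13.2744) sweep=28.1156

bisector direction at 53.8847° = (0.589412,0.807833)
center distance |VC| = r/sin(θ/2) = 6.122400/sin(75.9422°) = 6.311420
C = V + |VC|·bis = (21.0534,-9.3532)
T_A = V + ((C−V)·d_A)·d_A = V + 1.5330·d_A = (18.7542,-15.0274)
T_B = V + ((C−V)·d_B)·d_B = V + 1.5330·d_B = (16.3515,-13.2744)
sweep = 180° − θ = 28.1156°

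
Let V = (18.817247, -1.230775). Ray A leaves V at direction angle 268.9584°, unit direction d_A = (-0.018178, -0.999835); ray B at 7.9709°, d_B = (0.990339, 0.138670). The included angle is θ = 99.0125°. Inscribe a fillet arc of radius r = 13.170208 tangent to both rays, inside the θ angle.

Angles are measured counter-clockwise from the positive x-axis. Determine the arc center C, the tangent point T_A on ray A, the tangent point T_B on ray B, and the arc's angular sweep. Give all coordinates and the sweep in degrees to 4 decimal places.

bisector direction at 318.4647° = (0.748547,-0.663082)
center distance |VC| = r/sin(θ/2) = 13.170208/sin(49.5063°) = 17.318356
C = V + |VC|·bis = (31.7808,-12.7143)
T_A = V + ((C−V)·d_A)·d_A = V + 11.2459·d_A = (18.6128,-12.4749)
T_B = V + ((C−V)·d_B)·d_B = V + 11.2459·d_B = (29.9545,0.3287)
sweep = 180° − θ = 80.9875°

center=(31.7808,-12.7143) T_A=(18.6128,-12.4749) T_B=(29.9545,0.3287) sweep=80.9875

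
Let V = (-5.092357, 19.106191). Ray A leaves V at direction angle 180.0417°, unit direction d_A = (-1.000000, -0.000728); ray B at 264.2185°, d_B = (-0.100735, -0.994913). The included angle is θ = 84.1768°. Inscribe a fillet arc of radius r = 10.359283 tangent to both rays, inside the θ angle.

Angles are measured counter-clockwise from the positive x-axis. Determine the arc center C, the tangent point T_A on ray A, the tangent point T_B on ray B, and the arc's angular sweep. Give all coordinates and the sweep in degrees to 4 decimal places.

bisector direction at 222.1301° = (-0.741624,-0.670816)
center distance |VC| = r/sin(θ/2) = 10.359283/sin(42.0884°) = 15.455241
C = V + |VC|·bis = (-16.5543,8.7386)
T_A = V + ((C−V)·d_A)·d_A = V + 11.4695·d_A = (-16.5619,19.0978)
T_B = V + ((C−V)·d_B)·d_B = V + 11.4695·d_B = (-6.2477,7.6950)
sweep = 180° − θ = 95.8232°

center=(-16.5543,8.7386) T_A=(-16.5619,19.0978) T_B=(-6.2477,7.6950) sweep=95.8232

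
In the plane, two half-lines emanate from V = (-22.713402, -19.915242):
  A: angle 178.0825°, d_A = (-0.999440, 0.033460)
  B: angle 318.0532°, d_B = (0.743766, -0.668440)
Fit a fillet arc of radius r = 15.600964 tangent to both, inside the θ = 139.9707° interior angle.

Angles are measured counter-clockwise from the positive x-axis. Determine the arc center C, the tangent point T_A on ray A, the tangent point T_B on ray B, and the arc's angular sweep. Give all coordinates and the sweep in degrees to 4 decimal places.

center=(-28.9150,-35.3173) T_A=(-28.3930,-19.7251) T_B=(-18.4867,-23.7139) sweep=40.0293

bisector direction at 248.0678° = (-0.373508,-0.927627)
center distance |VC| = r/sin(θ/2) = 15.600964/sin(69.9853°) = 16.603745
C = V + |VC|·bis = (-28.9150,-35.3173)
T_A = V + ((C−V)·d_A)·d_A = V + 5.6828·d_A = (-28.3930,-19.7251)
T_B = V + ((C−V)·d_B)·d_B = V + 5.6828·d_B = (-18.4867,-23.7139)
sweep = 180° − θ = 40.0293°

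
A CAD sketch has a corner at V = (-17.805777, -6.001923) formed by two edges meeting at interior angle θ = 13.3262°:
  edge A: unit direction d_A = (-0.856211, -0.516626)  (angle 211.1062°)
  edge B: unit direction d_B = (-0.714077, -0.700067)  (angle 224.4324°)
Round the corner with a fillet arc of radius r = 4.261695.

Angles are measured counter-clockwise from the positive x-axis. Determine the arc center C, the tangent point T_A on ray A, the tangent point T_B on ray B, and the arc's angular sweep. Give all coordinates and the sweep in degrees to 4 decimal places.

center=(-46.8394,-28.4978) T_A=(-49.0411,-24.8489) T_B=(-43.8559,-31.5410) sweep=166.6738

bisector direction at 217.7693° = (-0.790483,-0.612484)
center distance |VC| = r/sin(θ/2) = 4.261695/sin(6.6631°) = 36.728908
C = V + |VC|·bis = (-46.8394,-28.4978)
T_A = V + ((C−V)·d_A)·d_A = V + 36.4808·d_A = (-49.0411,-24.8489)
T_B = V + ((C−V)·d_B)·d_B = V + 36.4808·d_B = (-43.8559,-31.5410)
sweep = 180° − θ = 166.6738°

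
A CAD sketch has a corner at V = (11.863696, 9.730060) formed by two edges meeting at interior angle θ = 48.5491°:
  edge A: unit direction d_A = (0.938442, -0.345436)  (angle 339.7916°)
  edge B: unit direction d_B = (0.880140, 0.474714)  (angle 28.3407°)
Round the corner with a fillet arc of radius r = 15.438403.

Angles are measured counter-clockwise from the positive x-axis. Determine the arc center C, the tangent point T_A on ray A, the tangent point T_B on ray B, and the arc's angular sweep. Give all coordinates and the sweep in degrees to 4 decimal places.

bisector direction at 4.0661° = (0.997483,0.070908)
center distance |VC| = r/sin(θ/2) = 15.438403/sin(24.2746°) = 37.553021
C = V + |VC|·bis = (49.3222,12.3929)
T_A = V + ((C−V)·d_A)·d_A = V + 34.2328·d_A = (43.9892,-2.0952)
T_B = V + ((C−V)·d_B)·d_B = V + 34.2328·d_B = (41.9934,25.9808)
sweep = 180° − θ = 131.4509°

center=(49.3222,12.3929) T_A=(43.9892,-2.0952) T_B=(41.9934,25.9808) sweep=131.4509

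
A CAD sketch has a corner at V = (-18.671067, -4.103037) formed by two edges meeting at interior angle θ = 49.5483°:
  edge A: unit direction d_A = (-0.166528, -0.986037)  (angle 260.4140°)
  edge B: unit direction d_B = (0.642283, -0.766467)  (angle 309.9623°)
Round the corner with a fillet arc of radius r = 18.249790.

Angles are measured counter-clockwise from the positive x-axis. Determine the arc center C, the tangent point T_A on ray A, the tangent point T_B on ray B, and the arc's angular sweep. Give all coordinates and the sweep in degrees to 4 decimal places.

bisector direction at 285.1882° = (0.261990,-0.965071)
center distance |VC| = r/sin(θ/2) = 18.249790/sin(24.7741°) = 43.551169
C = V + |VC|·bis = (-7.2611,-46.1330)
T_A = V + ((C−V)·d_A)·d_A = V + 39.5430·d_A = (-25.2561,-43.0939)
T_B = V + ((C−V)·d_B)·d_B = V + 39.5430·d_B = (6.7268,-34.4115)
sweep = 180° − θ = 130.4517°

center=(-7.2611,-46.1330) T_A=(-25.2561,-43.0939) T_B=(6.7268,-34.4115) sweep=130.4517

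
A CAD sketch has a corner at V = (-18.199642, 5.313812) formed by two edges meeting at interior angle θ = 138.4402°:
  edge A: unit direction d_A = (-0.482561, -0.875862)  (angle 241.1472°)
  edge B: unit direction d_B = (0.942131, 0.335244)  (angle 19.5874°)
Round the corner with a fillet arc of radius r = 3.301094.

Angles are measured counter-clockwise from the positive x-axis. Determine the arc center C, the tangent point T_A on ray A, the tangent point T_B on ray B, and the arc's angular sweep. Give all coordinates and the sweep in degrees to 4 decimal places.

bisector direction at 310.3673° = (0.647685,-0.761908)
center distance |VC| = r/sin(θ/2) = 3.301094/sin(69.2201°) = 3.530770
C = V + |VC|·bis = (-15.9128,2.6237)
T_A = V + ((C−V)·d_A)·d_A = V + 1.2526·d_A = (-18.8041,4.2167)
T_B = V + ((C−V)·d_B)·d_B = V + 1.2526·d_B = (-17.0195,5.7338)
sweep = 180° − θ = 41.5598°

center=(-15.9128,2.6237) T_A=(-18.8041,4.2167) T_B=(-17.0195,5.7338) sweep=41.5598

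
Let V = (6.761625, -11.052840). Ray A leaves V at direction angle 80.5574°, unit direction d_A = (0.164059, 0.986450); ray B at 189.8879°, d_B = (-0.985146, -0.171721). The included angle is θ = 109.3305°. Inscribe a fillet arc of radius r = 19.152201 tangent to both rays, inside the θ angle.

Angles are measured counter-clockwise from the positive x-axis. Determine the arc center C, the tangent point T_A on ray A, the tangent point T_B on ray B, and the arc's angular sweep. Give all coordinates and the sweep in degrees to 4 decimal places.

center=(-9.9035,5.4832) T_A=(8.9892,2.3411) T_B=(-6.6146,-13.3845) sweep=70.6695

bisector direction at 135.2227° = (-0.709849,0.704354)
center distance |VC| = r/sin(θ/2) = 19.152201/sin(54.6653°) = 23.476964
C = V + |VC|·bis = (-9.9035,5.4832)
T_A = V + ((C−V)·d_A)·d_A = V + 13.5780·d_A = (8.9892,2.3411)
T_B = V + ((C−V)·d_B)·d_B = V + 13.5780·d_B = (-6.6146,-13.3845)
sweep = 180° − θ = 70.6695°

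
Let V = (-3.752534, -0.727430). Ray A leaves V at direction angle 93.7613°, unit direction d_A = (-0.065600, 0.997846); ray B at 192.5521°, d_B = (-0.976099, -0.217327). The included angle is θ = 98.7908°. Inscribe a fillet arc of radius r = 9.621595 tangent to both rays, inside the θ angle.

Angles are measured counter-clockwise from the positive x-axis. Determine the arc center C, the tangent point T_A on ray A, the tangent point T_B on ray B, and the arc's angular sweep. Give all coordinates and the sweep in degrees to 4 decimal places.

bisector direction at 143.1567° = (-0.800278,0.599629)
center distance |VC| = r/sin(θ/2) = 9.621595/sin(49.3954°) = 12.673016
C = V + |VC|·bis = (-13.8945,6.8717)
T_A = V + ((C−V)·d_A)·d_A = V + 8.2480·d_A = (-4.2936,7.5028)
T_B = V + ((C−V)·d_B)·d_B = V + 8.2480·d_B = (-11.8034,-2.5200)
sweep = 180° − θ = 81.2092°

center=(-13.8945,6.8717) T_A=(-4.2936,7.5028) T_B=(-11.8034,-2.5200) sweep=81.2092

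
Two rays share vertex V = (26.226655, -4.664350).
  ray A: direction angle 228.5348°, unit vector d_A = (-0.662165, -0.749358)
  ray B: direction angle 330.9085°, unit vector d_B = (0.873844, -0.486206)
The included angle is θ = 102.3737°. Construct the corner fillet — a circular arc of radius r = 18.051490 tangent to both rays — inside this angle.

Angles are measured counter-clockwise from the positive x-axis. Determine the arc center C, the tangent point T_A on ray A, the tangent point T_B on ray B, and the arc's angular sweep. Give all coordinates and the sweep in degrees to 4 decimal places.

center=(30.1387,-27.4985) T_A=(16.6116,-15.5455) T_B=(38.9154,-11.7243) sweep=77.6263

bisector direction at 279.7217° = (0.168862,-0.985640)
center distance |VC| = r/sin(θ/2) = 18.051490/sin(51.1868°) = 23.166871
C = V + |VC|·bis = (30.1387,-27.4985)
T_A = V + ((C−V)·d_A)·d_A = V + 14.5206·d_A = (16.6116,-15.5455)
T_B = V + ((C−V)·d_B)·d_B = V + 14.5206·d_B = (38.9154,-11.7243)
sweep = 180° − θ = 77.6263°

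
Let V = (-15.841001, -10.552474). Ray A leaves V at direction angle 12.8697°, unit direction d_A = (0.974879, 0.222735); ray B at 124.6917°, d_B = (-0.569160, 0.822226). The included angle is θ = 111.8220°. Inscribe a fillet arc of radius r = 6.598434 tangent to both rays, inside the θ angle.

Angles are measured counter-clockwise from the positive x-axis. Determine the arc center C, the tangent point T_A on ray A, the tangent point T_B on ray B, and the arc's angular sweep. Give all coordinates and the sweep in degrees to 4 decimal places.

center=(-12.9573,-3.1251) T_A=(-11.4876,-9.5578) T_B=(-18.3827,-6.8807) sweep=68.1780

bisector direction at 68.7807° = (0.361939,0.932202)
center distance |VC| = r/sin(θ/2) = 6.598434/sin(55.9110°) = 7.967507
C = V + |VC|·bis = (-12.9573,-3.1251)
T_A = V + ((C−V)·d_A)·d_A = V + 4.4656·d_A = (-11.4876,-9.5578)
T_B = V + ((C−V)·d_B)·d_B = V + 4.4656·d_B = (-18.3827,-6.8807)
sweep = 180° − θ = 68.1780°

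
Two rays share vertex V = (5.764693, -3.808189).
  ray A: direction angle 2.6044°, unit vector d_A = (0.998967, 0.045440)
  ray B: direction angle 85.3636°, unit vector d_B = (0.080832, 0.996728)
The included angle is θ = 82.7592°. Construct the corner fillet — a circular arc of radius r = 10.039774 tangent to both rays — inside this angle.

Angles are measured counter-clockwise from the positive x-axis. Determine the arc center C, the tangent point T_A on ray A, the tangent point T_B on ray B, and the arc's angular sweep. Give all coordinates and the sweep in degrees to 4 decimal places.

center=(16.6928,6.7390) T_A=(17.1490,-3.2904) T_B=(6.6859,7.5506) sweep=97.2408

bisector direction at 43.9840° = (0.719534,0.694457)
center distance |VC| = r/sin(θ/2) = 10.039774/sin(41.3796°) = 15.187737
C = V + |VC|·bis = (16.6928,6.7390)
T_A = V + ((C−V)·d_A)·d_A = V + 11.3961·d_A = (17.1490,-3.2904)
T_B = V + ((C−V)·d_B)·d_B = V + 11.3961·d_B = (6.6859,7.5506)
sweep = 180° − θ = 97.2408°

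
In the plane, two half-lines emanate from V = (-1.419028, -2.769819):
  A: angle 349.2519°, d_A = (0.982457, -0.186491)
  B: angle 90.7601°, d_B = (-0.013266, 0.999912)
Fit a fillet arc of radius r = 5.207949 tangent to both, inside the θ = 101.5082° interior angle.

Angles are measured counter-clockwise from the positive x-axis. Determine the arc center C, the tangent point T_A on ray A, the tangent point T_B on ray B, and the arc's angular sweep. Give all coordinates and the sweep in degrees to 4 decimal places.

center=(3.7320,1.5533) T_A=(2.7608,-3.5632) T_B=(-1.4755,1.4843) sweep=78.4918

bisector direction at 40.0060° = (0.765977,0.642868)
center distance |VC| = r/sin(θ/2) = 5.207949/sin(50.7541°) = 6.724811
C = V + |VC|·bis = (3.7320,1.5533)
T_A = V + ((C−V)·d_A)·d_A = V + 4.2545·d_A = (2.7608,-3.5632)
T_B = V + ((C−V)·d_B)·d_B = V + 4.2545·d_B = (-1.4755,1.4843)
sweep = 180° − θ = 78.4918°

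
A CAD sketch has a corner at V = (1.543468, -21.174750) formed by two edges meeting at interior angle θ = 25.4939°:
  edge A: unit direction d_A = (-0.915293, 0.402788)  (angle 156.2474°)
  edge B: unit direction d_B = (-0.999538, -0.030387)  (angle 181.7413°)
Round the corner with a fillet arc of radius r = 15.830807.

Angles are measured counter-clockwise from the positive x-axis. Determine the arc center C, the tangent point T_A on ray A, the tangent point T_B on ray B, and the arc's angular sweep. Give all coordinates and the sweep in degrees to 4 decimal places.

center=(-68.8847,-7.4777) T_A=(-62.5082,7.0121) T_B=(-68.4036,-23.3012) sweep=154.5061

bisector direction at 168.9943° = (-0.981608,0.190906)
center distance |VC| = r/sin(θ/2) = 15.830807/sin(12.7470°) = 71.747695
C = V + |VC|·bis = (-68.8847,-7.4777)
T_A = V + ((C−V)·d_A)·d_A = V + 69.9794·d_A = (-62.5082,7.0121)
T_B = V + ((C−V)·d_B)·d_B = V + 69.9794·d_B = (-68.4036,-23.3012)
sweep = 180° − θ = 154.5061°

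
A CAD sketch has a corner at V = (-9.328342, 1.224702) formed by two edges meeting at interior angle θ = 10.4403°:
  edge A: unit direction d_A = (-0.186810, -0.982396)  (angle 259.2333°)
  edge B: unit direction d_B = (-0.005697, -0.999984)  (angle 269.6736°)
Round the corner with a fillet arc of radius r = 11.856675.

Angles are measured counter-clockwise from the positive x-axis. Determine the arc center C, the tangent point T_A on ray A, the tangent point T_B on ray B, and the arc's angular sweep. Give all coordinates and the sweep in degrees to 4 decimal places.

center=(-21.9241,-128.4829) T_A=(-33.5721,-126.2679) T_B=(-10.0676,-128.5504) sweep=169.5597

bisector direction at 264.4534° = (-0.096654,-0.995318)
center distance |VC| = r/sin(θ/2) = 11.856675/sin(5.2202°) = 130.317748
C = V + |VC|·bis = (-21.9241,-128.4829)
T_A = V + ((C−V)·d_A)·d_A = V + 129.7772·d_A = (-33.5721,-126.2679)
T_B = V + ((C−V)·d_B)·d_B = V + 129.7772·d_B = (-10.0676,-128.5504)
sweep = 180° − θ = 169.5597°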